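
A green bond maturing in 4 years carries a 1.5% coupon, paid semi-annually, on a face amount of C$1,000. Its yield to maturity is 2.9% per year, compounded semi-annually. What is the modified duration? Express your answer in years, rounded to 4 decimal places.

3.8382 years

Periodic yield y = 0.0145. First find Macaulay duration:
  t   CF        PV=CF/(1+0.0145)^t    t·PV
  1         7.50         7.3928         7.3928
  2         7.50         7.2871        14.5743
  3         7.50         7.1830        21.5490
  4         7.50         7.0803        28.3213
  5         7.50         6.9791        34.8956
  6         7.50         6.8794        41.2762
  7         7.50         6.7810        47.4673
  8     1,007.50       897.9014     7,183.2111
  Σ                    947.4842     7,378.6877
P = 947.4842; Macaulay duration = 7,378.6877 / 947.4842 = 7.78766 half-year periods = 3.89383 years.
Modified duration = D_Mac / (1 + y) = 3.89383 / 1.0145 = 3.83818 years.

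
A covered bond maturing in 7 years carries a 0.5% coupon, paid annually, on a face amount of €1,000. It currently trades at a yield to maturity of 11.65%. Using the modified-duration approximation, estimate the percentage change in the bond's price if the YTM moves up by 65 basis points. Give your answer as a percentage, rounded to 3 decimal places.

Periodic yield y = 0.1165. Modified duration first:
  t   CF        PV=CF/(1+0.1165)^t    t·PV
  1         5.00         4.4783         4.4783
  2         5.00         4.0110         8.0220
  3         5.00         3.5925        10.7774
  4         5.00         3.2176        12.8705
  5         5.00         2.8819        14.4094
  6         5.00         2.5812        15.4871
  7     1,005.00       464.6811     3,252.7674
  Σ                    485.4435     3,318.8121
P = 485.4435; D_Mac = 6.83666 yrs; D_mod = 6.83666/(1+0.1165) = 6.12330 yrs.
ΔP/P ≈ -D_mod · Δy = -6.12330 × (+0.0065) = -0.039801 = -3.9801%.

-3.980%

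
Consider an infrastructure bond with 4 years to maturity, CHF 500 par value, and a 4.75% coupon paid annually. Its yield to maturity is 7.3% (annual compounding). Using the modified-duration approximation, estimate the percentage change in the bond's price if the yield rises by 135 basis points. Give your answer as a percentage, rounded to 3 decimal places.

Periodic yield y = 0.073. Modified duration first:
  t   CF        PV=CF/(1+0.073)^t    t·PV
  1        23.75        22.1342        22.1342
  2        23.75        20.6283        41.2567
  3        23.75        19.2249        57.6747
  4       523.75       395.1165     1,580.4659
  Σ                    457.1039     1,701.5316
P = 457.1039; D_Mac = 3.72242 yrs; D_mod = 3.72242/(1+0.073) = 3.46917 yrs.
ΔP/P ≈ -D_mod · Δy = -3.46917 × (+0.0135) = -0.046834 = -4.6834%.

-4.683%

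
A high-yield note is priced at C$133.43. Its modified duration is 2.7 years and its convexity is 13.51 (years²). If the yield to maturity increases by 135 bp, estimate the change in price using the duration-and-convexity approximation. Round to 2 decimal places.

-C$4.70

Duration effect: -D_mod·Δy = -2.7 × (+0.0135) = -0.036450
Convexity effect: ½·C·(Δy)² = 0.5 × 13.51 × (0.0135)² = +0.00123109875
ΔP/P ≈ -0.036450 + 0.00123109875 = -0.03521890125
ΔP ≈ 133.43 × (-0.03521890125) = -4.6992579937875.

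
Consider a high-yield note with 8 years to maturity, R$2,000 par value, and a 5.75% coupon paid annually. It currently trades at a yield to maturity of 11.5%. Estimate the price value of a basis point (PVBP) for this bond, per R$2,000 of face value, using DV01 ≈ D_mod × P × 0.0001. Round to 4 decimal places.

R$0.8059

Periodic yield y = 0.115.
  t   CF        PV=CF/(1+0.115)^t    t·PV
  1       115.00       103.1390       103.1390
  2       115.00        92.5014       185.0027
  3       115.00        82.9609       248.8826
  4       115.00        74.4044       297.6174
  5       115.00        66.7304       333.6518
  6       115.00        59.8479       359.0872
  7       115.00        53.6752       375.7265
  8     2,115.00       885.3427     7,082.7420
  Σ                  1,418.6018     8,985.8492
P = 1,418.6018; D_Mac = 6.33430 yrs; D_mod = 5.68099 yrs.
DV01 ≈ 5.68099 × 1,418.6018 × 0.0001 = 0.805906.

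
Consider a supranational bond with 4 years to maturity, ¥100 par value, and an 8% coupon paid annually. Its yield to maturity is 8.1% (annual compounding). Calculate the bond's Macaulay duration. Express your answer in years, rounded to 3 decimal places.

Periodic yield y = 0.081. Discount each cash flow and weight by its year:
  t   CF        PV=CF/(1+0.081)^t    t·PV
  1         8.00         7.4006         7.4006
  2         8.00         6.8460        13.6921
  3         8.00         6.3330        18.9991
  4       108.00        79.0899       316.3596
  Σ                     99.6695       356.4513
Price P = Σ PV = 99.6695.
Macaulay duration = Σ(t·PV) / P = 356.4513 / 99.6695 = 3.57633 years.

3.576 years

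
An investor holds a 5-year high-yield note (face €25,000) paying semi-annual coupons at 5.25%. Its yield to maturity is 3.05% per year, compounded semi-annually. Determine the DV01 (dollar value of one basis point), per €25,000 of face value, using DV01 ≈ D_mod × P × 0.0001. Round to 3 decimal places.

€12.183

Periodic yield y = 0.01525.
  t   CF        PV=CF/(1+0.01525)^t    t·PV
  1       656.25       646.3925       646.3925
  2       656.25       636.6831     1,273.3662
  3       656.25       627.1195     1,881.3586
  4       656.25       617.6996     2,470.7984
  5       656.25       608.4212     3,042.1059
  6       656.25       599.2821     3,595.6928
  7       656.25       590.2804     4,131.9625
  8       656.25       581.4138     4,651.3104
  9       656.25       572.6804     5,154.1238
  10   25,656.25    22,052.7725   220,527.7250
  Σ                 27,532.7451   247,374.8359
P = 27,532.7451; D_Mac = 8.98475 half-year periods = 4.49238 yrs; D_mod = 4.42490 yrs.
DV01 ≈ 4.42490 × 27,532.7451 × 0.0001 = 12.182952.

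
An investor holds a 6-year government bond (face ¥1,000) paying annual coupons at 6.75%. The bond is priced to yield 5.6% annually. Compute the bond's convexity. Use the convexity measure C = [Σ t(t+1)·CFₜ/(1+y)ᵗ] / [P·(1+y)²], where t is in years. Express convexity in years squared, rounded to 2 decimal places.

With y = 0.056:
  t   CF        PV=CF/(1+0.056)^t    t·PV        t(t+1)·PV
  1        67.50        63.9205        63.9205         127.8409
  2        67.50        60.5307       121.0615         363.1844
  3        67.50        57.3208       171.9623         687.8492
  4        67.50        54.2810       217.1241       1,085.6207
  5        67.50        51.4025       257.0125       1,542.0748
  6     1,067.50       769.8115     4,618.8688      32,332.0815
  Σ                  1,057.2669     5,449.9496      36,138.6515
P = 1,057.2669.
Convexity = Σ t(t+1)·PV / [P·(1+y)²] = 36,138.6515 / (1,057.2669 × 1.115136) = 30.65204.

30.65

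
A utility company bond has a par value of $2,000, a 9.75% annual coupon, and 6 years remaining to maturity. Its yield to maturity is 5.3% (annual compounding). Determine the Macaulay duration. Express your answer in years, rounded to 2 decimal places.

4.94 years

Periodic yield y = 0.053. Discount each cash flow and weight by its year:
  t   CF        PV=CF/(1+0.053)^t    t·PV
  1       195.00       185.1852       185.1852
  2       195.00       175.8644       351.7287
  3       195.00       167.0127       501.0381
  4       195.00       158.6066       634.4262
  5       195.00       150.6235       753.1175
  6     2,195.00     1,610.1424     9,660.8546
  Σ                  2,447.4348    12,086.3504
Price P = Σ PV = 2,447.4348.
Macaulay duration = Σ(t·PV) / P = 12,086.3504 / 2,447.4348 = 4.93837 years.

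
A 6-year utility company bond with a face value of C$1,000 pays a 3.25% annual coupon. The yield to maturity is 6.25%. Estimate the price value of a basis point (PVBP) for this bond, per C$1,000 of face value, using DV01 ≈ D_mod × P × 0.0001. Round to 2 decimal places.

C$0.44

Periodic yield y = 0.0625.
  t   CF        PV=CF/(1+0.0625)^t    t·PV
  1        32.50        30.5882        30.5882
  2        32.50        28.7889        57.5779
  3        32.50        27.0955        81.2864
  4        32.50        25.5016       102.0064
  5        32.50        24.0015       120.0076
  6     1,032.50       717.6562     4,305.9371
  Σ                    853.6319     4,697.4036
P = 853.6319; D_Mac = 5.50284 yrs; D_mod = 5.17915 yrs.
DV01 ≈ 5.17915 × 853.6319 × 0.0001 = 0.442109.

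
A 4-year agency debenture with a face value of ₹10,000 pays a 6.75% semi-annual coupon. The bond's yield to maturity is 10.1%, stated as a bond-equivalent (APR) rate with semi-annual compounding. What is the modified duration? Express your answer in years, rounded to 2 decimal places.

Periodic yield y = 0.0505. First find Macaulay duration:
  t   CF        PV=CF/(1+0.0505)^t    t·PV
  1       337.50       321.2756       321.2756
  2       337.50       305.8311       611.6622
  3       337.50       291.1291       873.3873
  4       337.50       277.1338     1,108.5353
  5       337.50       263.8114     1,319.0568
  6       337.50       251.1293     1,506.7760
  7       337.50       239.0570     1,673.3987
  8    10,337.50     6,970.2294    55,761.8348
  Σ                  8,919.5966    63,175.9267
P = 8,919.5966; Macaulay duration = 63,175.9267 / 8,919.5966 = 7.08282 half-year periods = 3.54141 years.
Modified duration = D_Mac / (1 + y) = 3.54141 / 1.0505 = 3.37117 years.

3.37 years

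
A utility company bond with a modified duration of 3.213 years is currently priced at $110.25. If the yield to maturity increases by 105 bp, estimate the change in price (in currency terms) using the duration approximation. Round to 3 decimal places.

Duration approximation: ΔP/P ≈ -D_mod · Δy = -3.213 × (+0.0105) = -0.0337365.
ΔP ≈ 110.25 × (-0.0337365) = -3.719449125.

-$3.719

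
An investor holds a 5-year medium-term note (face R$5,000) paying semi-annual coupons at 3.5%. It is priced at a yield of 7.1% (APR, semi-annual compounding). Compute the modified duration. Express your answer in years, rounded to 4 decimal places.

Periodic yield y = 0.0355. First find Macaulay duration:
  t   CF        PV=CF/(1+0.0355)^t    t·PV
  1        87.50        84.5002        84.5002
  2        87.50        81.6033       163.2066
  3        87.50        78.8057       236.4172
  4        87.50        76.1040       304.4161
  5        87.50        73.4950       367.4748
  6        87.50        70.9753       425.8520
  7        87.50        68.5421       479.7946
  8        87.50        66.1923       529.5381
  9        87.50        63.9230       575.3070
  10    5,087.50     3,589.2474    35,892.4736
  Σ                  4,253.3883    39,058.9802
P = 4,253.3883; Macaulay duration = 39,058.9802 / 4,253.3883 = 9.18303 half-year periods = 4.59151 years.
Modified duration = D_Mac / (1 + y) = 4.59151 / 1.0355 = 4.43410 years.

4.4341 years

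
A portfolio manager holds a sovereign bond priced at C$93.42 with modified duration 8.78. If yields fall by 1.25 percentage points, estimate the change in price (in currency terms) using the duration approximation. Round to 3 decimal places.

Duration approximation: ΔP/P ≈ -D_mod · Δy = -8.78 × (-0.0125) = +0.109750.
ΔP ≈ 93.42 × (+0.109750) = +10.252845.

+C$10.253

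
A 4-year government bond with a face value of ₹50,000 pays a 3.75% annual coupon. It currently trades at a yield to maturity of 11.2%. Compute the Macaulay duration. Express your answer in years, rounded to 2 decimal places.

Periodic yield y = 0.112. Discount each cash flow and weight by its year:
  t   CF        PV=CF/(1+0.112)^t    t·PV
  1     1,875.00     1,686.1511     1,686.1511
  2     1,875.00     1,516.3229     3,032.6458
  3     1,875.00     1,363.5997     4,090.7992
  4    51,875.00    33,926.4924   135,705.9695
  Σ                 38,492.5661   144,515.5656
Price P = Σ PV = 38,492.5661.
Macaulay duration = Σ(t·PV) / P = 144,515.5656 / 38,492.5661 = 3.75438 years.

3.75 years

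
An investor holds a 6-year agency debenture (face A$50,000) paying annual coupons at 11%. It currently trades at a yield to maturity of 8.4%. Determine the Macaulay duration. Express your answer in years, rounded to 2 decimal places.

Periodic yield y = 0.084. Discount each cash flow and weight by its year:
  t   CF        PV=CF/(1+0.084)^t    t·PV
  1     5,500.00     5,073.8007     5,073.8007
  2     5,500.00     4,680.6280     9,361.2560
  3     5,500.00     4,317.9225    12,953.7675
  4     5,500.00     3,983.3233    15,933.2933
  5     5,500.00     3,674.6525    18,373.2626
  6    55,500.00    34,207.1813   205,243.0880
  Σ                 55,937.5084   266,938.4682
Price P = Σ PV = 55,937.5084.
Macaulay duration = Σ(t·PV) / P = 266,938.4682 / 55,937.5084 = 4.77208 years.

4.77 years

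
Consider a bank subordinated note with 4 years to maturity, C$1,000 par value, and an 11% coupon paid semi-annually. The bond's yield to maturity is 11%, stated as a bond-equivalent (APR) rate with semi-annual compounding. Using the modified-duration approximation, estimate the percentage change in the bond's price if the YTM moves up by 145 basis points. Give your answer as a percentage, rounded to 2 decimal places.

-4.59%

Periodic yield y = 0.055. Modified duration first:
  t   CF        PV=CF/(1+0.055)^t    t·PV
  1        55.00        52.1327        52.1327
  2        55.00        49.4149        98.8298
  3        55.00        46.8388       140.5163
  4        55.00        44.3969       177.5877
  5        55.00        42.0824       210.4119
  6        55.00        39.8885       239.3311
  7        55.00        37.8090       264.6632
  8     1,055.00       687.4368     5,499.4945
  Σ                  1,000.0000     6,682.9671
P = 1,000.0000; D_Mac = 6.68297 half-year periods = 3.34148 yrs; D_mod = 3.34148/(1+0.055) = 3.16728 yrs.
ΔP/P ≈ -D_mod · Δy = -3.16728 × (+0.0145) = -0.045926 = -4.5926%.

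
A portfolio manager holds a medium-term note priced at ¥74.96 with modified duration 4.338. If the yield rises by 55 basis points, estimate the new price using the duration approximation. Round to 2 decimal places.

¥73.17

Duration approximation: ΔP/P ≈ -D_mod · Δy = -4.338 × (+0.0055) = -0.023859.
New price ≈ 74.96 × (1 - 0.023859) = 73.17152936.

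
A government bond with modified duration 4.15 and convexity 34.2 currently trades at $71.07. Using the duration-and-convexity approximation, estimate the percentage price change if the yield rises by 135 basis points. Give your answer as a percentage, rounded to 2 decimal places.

Duration effect: -D_mod·Δy = -4.15 × (+0.0135) = -0.056025
Convexity effect: ½·C·(Δy)² = 0.5 × 34.2 × (0.0135)² = +0.003116475
ΔP/P ≈ -0.056025 + 0.003116475 = -0.052908525
= -5.2908525%.

-5.29%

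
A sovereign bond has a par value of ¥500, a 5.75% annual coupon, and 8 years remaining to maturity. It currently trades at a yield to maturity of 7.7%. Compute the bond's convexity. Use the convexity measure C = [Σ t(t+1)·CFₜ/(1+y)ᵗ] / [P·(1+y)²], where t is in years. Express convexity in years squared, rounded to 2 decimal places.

47.18

With y = 0.077:
  t   CF        PV=CF/(1+0.077)^t    t·PV        t(t+1)·PV
  1        28.75        26.6945        26.6945          53.3890
  2        28.75        24.7860        49.5720         148.7160
  3        28.75        23.0139        69.0418         276.1671
  4        28.75        21.3685        85.4742         427.3710
  5        28.75        19.8408        99.2040         595.2242
  6        28.75        18.4223       110.5337         773.7362
  7        28.75        17.1052       119.7363         957.8907
  8       528.75       292.0954     2,336.7634      21,030.8706
  Σ                    443.3267     2,897.0200      24,263.3648
P = 443.3267.
Convexity = Σ t(t+1)·PV / [P·(1+y)²] = 24,263.3648 / (443.3267 × 1.159929) = 47.18411.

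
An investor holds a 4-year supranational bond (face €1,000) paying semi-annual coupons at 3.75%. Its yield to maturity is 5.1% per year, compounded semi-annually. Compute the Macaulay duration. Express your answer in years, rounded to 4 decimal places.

Periodic yield y = 0.0255. Discount each cash flow and weight by its period:
  t   CF        PV=CF/(1+0.0255)^t    t·PV
  1        18.75        18.2838        18.2838
  2        18.75        17.8291        35.6582
  3        18.75        17.3858        52.1574
  4        18.75        16.9535        67.8139
  5        18.75        16.5319        82.6595
  6        18.75        16.1208        96.7250
  7        18.75        15.7200       110.0398
  8     1,018.75       832.8798     6,663.0380
  Σ                    951.7046     7,126.3755
Price P = Σ PV = 951.7046.
Macaulay duration = Σ(t·PV) / P = 7,126.3755 / 951.7046 = 7.48801 half-year periods.
In years: 7.48801 / 2 = 3.74401 years.

3.7440 years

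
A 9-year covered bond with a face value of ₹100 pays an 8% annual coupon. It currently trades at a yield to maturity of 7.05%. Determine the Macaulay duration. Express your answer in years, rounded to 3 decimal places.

6.819 years

Periodic yield y = 0.0705. Discount each cash flow and weight by its year:
  t   CF        PV=CF/(1+0.0705)^t    t·PV
  1         8.00         7.4731         7.4731
  2         8.00         6.9810        13.9620
  3         8.00         6.5212        19.5637
  4         8.00         6.0918        24.3671
  5         8.00         5.6906        28.4529
  6         8.00         5.3158        31.8949
  7         8.00         4.9657        34.7601
  8         8.00         4.6387        37.1096
  9       108.00        58.4984       526.4853
  Σ                    106.1763       724.0687
Price P = Σ PV = 106.1763.
Macaulay duration = Σ(t·PV) / P = 724.0687 / 106.1763 = 6.81949 years.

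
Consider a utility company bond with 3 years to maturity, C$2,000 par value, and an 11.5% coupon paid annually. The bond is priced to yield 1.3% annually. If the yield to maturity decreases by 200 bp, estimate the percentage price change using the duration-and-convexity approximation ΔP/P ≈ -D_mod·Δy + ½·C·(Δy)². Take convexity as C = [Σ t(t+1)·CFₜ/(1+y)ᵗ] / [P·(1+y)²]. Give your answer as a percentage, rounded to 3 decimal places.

+5.614%

With y = 0.013:
  t   CF        PV=CF/(1+0.013)^t    t·PV        t(t+1)·PV
  1       230.00       227.0484       227.0484         454.0967
  2       230.00       224.1346       448.2692       1,344.8077
  3     2,230.00     2,145.2432     6,435.7295      25,742.9180
  Σ                  2,596.4262     7,111.0471      27,541.8225
P = 2,596.4262; D_Mac = 2.73878 yrs; D_mod = 2.70364 yrs; C = 10.33708.
Duration effect: -2.70364 × (-0.02) = +0.054073
Convexity effect: 0.5 × 10.33708 × (-0.02)² = +0.0020674
ΔP/P ≈ +0.054073 + 0.0020674 = +0.056140 = +5.6140%.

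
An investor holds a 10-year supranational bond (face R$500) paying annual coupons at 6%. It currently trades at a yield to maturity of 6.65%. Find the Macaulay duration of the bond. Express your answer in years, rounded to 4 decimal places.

Periodic yield y = 0.0665. Discount each cash flow and weight by its year:
  t   CF        PV=CF/(1+0.0665)^t    t·PV
  1        30.00        28.1294        28.1294
  2        30.00        26.3754        52.7509
  3        30.00        24.7308        74.1925
  4        30.00        23.1888        92.7551
  5        30.00        21.7429       108.7144
  6        30.00        20.3871       122.3228
  7        30.00        19.1159       133.8114
  8        30.00        17.9240       143.3918
  9        30.00        16.8064       151.2572
  10      530.00       278.3987     2,783.9874
  Σ                    476.7994     3,691.3129
Price P = Σ PV = 476.7994.
Macaulay duration = Σ(t·PV) / P = 3,691.3129 / 476.7994 = 7.74186 years.

7.7419 years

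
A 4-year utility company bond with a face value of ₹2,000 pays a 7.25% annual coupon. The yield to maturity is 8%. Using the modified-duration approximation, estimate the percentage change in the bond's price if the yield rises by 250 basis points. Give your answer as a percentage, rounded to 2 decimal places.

Periodic yield y = 0.08. Modified duration first:
  t   CF        PV=CF/(1+0.08)^t    t·PV
  1       145.00       134.2593       134.2593
  2       145.00       124.3141       248.6283
  3       145.00       115.1057       345.3170
  4     2,145.00     1,576.6390     6,306.5561
  Σ                  1,950.3181     7,034.7607
P = 1,950.3181; D_Mac = 3.60698 yrs; D_mod = 3.60698/(1+0.08) = 3.33980 yrs.
ΔP/P ≈ -D_mod · Δy = -3.33980 × (+0.025) = -0.083495 = -8.3495%.

-8.35%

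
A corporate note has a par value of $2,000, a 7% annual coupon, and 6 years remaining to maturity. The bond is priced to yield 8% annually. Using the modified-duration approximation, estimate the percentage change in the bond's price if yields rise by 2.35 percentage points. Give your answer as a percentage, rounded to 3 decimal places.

Periodic yield y = 0.08. Modified duration first:
  t   CF        PV=CF/(1+0.08)^t    t·PV
  1       140.00       129.6296       129.6296
  2       140.00       120.0274       240.0549
  3       140.00       111.1365       333.4095
  4       140.00       102.9042       411.6167
  5       140.00        95.2816       476.4082
  6     2,140.00     1,348.5630     8,091.3780
  Σ                  1,907.5424     9,682.4970
P = 1,907.5424; D_Mac = 5.07590 yrs; D_mod = 5.07590/(1+0.08) = 4.69991 yrs.
ΔP/P ≈ -D_mod · Δy = -4.69991 × (+0.0235) = -0.110448 = -11.0448%.

-11.045%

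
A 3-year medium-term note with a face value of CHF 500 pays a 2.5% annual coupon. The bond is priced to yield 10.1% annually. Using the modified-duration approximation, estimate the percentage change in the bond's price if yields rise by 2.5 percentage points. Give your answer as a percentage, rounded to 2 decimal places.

Periodic yield y = 0.101. Modified duration first:
  t   CF        PV=CF/(1+0.101)^t    t·PV
  1        12.50        11.3533        11.3533
  2        12.50        10.3118        20.6236
  3       512.50       384.0006     1,152.0018
  Σ                    405.6657     1,183.9788
P = 405.6657; D_Mac = 2.91861 yrs; D_mod = 2.91861/(1+0.101) = 2.65087 yrs.
ΔP/P ≈ -D_mod · Δy = -2.65087 × (+0.025) = -0.066272 = -6.6272%.

-6.63%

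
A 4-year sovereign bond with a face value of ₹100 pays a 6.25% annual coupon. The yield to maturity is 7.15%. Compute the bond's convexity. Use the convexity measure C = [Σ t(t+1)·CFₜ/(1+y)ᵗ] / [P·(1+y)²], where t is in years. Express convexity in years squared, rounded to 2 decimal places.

15.43

With y = 0.0715:
  t   CF        PV=CF/(1+0.0715)^t    t·PV        t(t+1)·PV
  1         6.25         5.8329         5.8329          11.6659
  2         6.25         5.4437        10.8874          32.6623
  3         6.25         5.0805        15.2414          60.9656
  4       106.25        80.6047       322.4187       1,612.0935
  Σ                     96.9618       354.3805       1,717.3873
P = 96.9618.
Convexity = Σ t(t+1)·PV / [P·(1+y)²] = 1,717.3873 / (96.9618 × 1.148112) = 15.42706.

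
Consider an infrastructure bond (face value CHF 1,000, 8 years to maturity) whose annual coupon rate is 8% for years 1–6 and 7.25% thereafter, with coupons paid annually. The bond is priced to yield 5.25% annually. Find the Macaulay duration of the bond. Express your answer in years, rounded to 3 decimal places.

6.350 years

Periodic yield y = 0.0525. Discount each cash flow and weight by its year:
  t   CF        PV=CF/(1+0.0525)^t    t·PV
  1        80.00        76.0095        76.0095
  2        80.00        72.2181       144.4361
  3        80.00        68.6157       205.8472
  4        80.00        65.1931       260.7724
  5        80.00        61.9412       309.7059
  6        80.00        58.8515       353.1089
  7        72.50        50.6738       354.7164
  8     1,072.50       712.2303     5,697.8427
  Σ                  1,165.7331     7,402.4390
Price P = Σ PV = 1,165.7331.
Macaulay duration = Σ(t·PV) / P = 7,402.4390 / 1,165.7331 = 6.35003 years.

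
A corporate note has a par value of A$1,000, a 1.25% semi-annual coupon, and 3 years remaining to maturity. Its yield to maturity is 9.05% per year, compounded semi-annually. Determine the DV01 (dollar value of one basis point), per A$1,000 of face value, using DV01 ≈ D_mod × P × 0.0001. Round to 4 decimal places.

Periodic yield y = 0.04525.
  t   CF        PV=CF/(1+0.04525)^t    t·PV
  1         6.25         5.9794         5.9794
  2         6.25         5.7206        11.4411
  3         6.25         5.4729        16.4188
  4         6.25         5.2360        20.9440
  5         6.25         5.0093        25.0466
  6     1,006.25       771.5869     4,629.5213
  Σ                    799.0051     4,709.3513
P = 799.0051; D_Mac = 5.89402 half-year periods = 2.94701 yrs; D_mod = 2.81943 yrs.
DV01 ≈ 2.81943 × 799.0051 × 0.0001 = 0.225274.

A$0.2253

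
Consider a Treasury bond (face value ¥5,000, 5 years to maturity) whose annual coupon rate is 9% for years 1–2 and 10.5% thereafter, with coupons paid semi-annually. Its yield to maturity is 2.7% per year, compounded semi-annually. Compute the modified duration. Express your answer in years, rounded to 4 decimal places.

4.1816 years

Periodic yield y = 0.0135. First find Macaulay duration:
  t   CF        PV=CF/(1+0.0135)^t    t·PV
  1       225.00       222.0030       222.0030
  2       225.00       219.0458       438.0917
  3       225.00       216.1281       648.3843
  4       225.00       213.2492       852.9970
  5       262.50       245.4769     1,227.3843
  6       262.50       242.2071     1,453.2423
  7       262.50       238.9808     1,672.8657
  8       262.50       235.7975     1,886.3804
  9       262.50       232.6567     2,093.9101
  10    5,262.50     4,602.0844    46,020.8439
  Σ                  6,667.6295    56,516.1027
P = 6,667.6295; Macaulay duration = 56,516.1027 / 6,667.6295 = 8.47619 half-year periods = 4.23810 years.
Modified duration = D_Mac / (1 + y) = 4.23810 / 1.0135 = 4.18164 years.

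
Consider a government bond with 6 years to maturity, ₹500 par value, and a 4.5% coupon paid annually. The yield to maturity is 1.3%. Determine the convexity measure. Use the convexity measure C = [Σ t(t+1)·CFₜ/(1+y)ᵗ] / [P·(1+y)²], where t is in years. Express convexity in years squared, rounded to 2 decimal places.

35.91

With y = 0.013:
  t   CF        PV=CF/(1+0.013)^t    t·PV        t(t+1)·PV
  1        22.50        22.2113        22.2113          44.4225
  2        22.50        21.9262        43.8524         131.5573
  3        22.50        21.6448        64.9345         259.7380
  4        22.50        21.3671        85.4682         427.3412
  5        22.50        21.0929       105.4643         632.7855
  6       522.50       483.5369     2,901.2214      20,308.5498
  Σ                    591.7791     3,223.1521      21,804.3943
P = 591.7791.
Convexity = Σ t(t+1)·PV / [P·(1+y)²] = 21,804.3943 / (591.7791 × 1.026169) = 35.90587.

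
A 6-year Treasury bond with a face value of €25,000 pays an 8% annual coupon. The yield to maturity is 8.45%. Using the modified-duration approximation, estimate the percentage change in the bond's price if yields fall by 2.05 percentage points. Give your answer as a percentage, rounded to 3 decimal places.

+9.416%

Periodic yield y = 0.0845. Modified duration first:
  t   CF        PV=CF/(1+0.0845)^t    t·PV
  1     2,000.00     1,844.1678     1,844.1678
  2     2,000.00     1,700.4775     3,400.9549
  3     2,000.00     1,567.9829     4,703.9487
  4     2,000.00     1,445.8118     5,783.2473
  5     2,000.00     1,333.1598     6,665.7991
  6    27,000.00    16,595.3504    99,572.1023
  Σ                 24,486.9502   121,970.2201
P = 24,486.9502; D_Mac = 4.98103 yrs; D_mod = 4.98103/(1+0.0845) = 4.59293 yrs.
ΔP/P ≈ -D_mod · Δy = -4.59293 × (-0.0205) = +0.094155 = +9.4155%.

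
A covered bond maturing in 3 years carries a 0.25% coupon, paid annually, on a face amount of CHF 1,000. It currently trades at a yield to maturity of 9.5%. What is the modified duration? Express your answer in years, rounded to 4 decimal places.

Periodic yield y = 0.095. First find Macaulay duration:
  t   CF        PV=CF/(1+0.095)^t    t·PV
  1         2.50         2.2831         2.2831
  2         2.50         2.0850         4.1701
  3     1,002.50       763.5580     2,290.6740
  Σ                    767.9261     2,297.1271
P = 767.9261; Macaulay duration = 2,297.1271 / 767.9261 = 2.99134 years.
Modified duration = D_Mac / (1 + y) = 2.99134 / 1.095 = 2.73182 years.

2.7318 years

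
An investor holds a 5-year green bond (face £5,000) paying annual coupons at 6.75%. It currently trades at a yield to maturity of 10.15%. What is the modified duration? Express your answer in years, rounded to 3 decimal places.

Periodic yield y = 0.1015. First find Macaulay duration:
  t   CF        PV=CF/(1+0.1015)^t    t·PV
  1       337.50       306.4004       306.4004
  2       337.50       278.1665       556.3329
  3       337.50       252.5342       757.6027
  4       337.50       229.2640       917.0558
  5     5,337.50     3,291.6631    16,458.3156
  Σ                  4,358.0281    18,995.7074
P = 4,358.0281; Macaulay duration = 18,995.7074 / 4,358.0281 = 4.35878 years.
Modified duration = D_Mac / (1 + y) = 4.35878 / 1.1015 = 3.95714 years.

3.957 years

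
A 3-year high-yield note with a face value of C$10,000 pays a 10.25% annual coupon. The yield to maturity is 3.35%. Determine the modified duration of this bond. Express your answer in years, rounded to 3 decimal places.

Periodic yield y = 0.0335. First find Macaulay duration:
  t   CF        PV=CF/(1+0.0335)^t    t·PV
  1     1,025.00       991.7755       991.7755
  2     1,025.00       959.6280     1,919.2560
  3    11,025.00     9,987.2784    29,961.8351
  Σ                 11,938.6819    32,872.8666
P = 11,938.6819; Macaulay duration = 32,872.8666 / 11,938.6819 = 2.75348 years.
Modified duration = D_Mac / (1 + y) = 2.75348 / 1.0335 = 2.66422 years.

2.664 years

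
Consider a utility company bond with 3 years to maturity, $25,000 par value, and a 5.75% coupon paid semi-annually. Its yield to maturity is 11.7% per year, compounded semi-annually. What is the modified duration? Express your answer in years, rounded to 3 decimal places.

2.625 years

Periodic yield y = 0.0585. First find Macaulay duration:
  t   CF        PV=CF/(1+0.0585)^t    t·PV
  1       718.75       679.0269       679.0269
  2       718.75       641.4992     1,282.9984
  3       718.75       606.0456     1,818.1367
  4       718.75       572.5513     2,290.2052
  5       718.75       540.9082     2,704.5409
  6    25,718.75    18,285.4092   109,712.4550
  Σ                 21,325.4403   118,487.3631
P = 21,325.4403; Macaulay duration = 118,487.3631 / 21,325.4403 = 5.55615 half-year periods = 2.77808 years.
Modified duration = D_Mac / (1 + y) = 2.77808 / 1.0585 = 2.62454 years.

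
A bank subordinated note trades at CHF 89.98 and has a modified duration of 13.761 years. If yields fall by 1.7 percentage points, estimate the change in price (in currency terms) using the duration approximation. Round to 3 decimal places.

Duration approximation: ΔP/P ≈ -D_mod · Δy = -13.761 × (-0.017) = +0.233937.
ΔP ≈ 89.98 × (+0.233937) = +21.04965126.

+CHF 21.050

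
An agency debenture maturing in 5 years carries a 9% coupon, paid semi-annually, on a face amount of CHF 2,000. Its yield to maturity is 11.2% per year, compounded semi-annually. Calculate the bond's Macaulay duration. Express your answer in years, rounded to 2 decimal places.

Periodic yield y = 0.056. Discount each cash flow and weight by its period:
  t   CF        PV=CF/(1+0.056)^t    t·PV
  1        90.00        85.2273        85.2273
  2        90.00        80.7076       161.4153
  3        90.00        76.4277       229.2831
  4        90.00        72.3747       289.4988
  5        90.00        68.5367       342.6833
  6        90.00        64.9021       389.4128
  7        90.00        61.4604       430.2225
  8        90.00        58.2011       465.6088
  9        90.00        55.1147       496.0321
  10    2,090.00     1,212.0125    12,120.1251
  Σ                  1,834.9648    15,009.5091
Price P = Σ PV = 1,834.9648.
Macaulay duration = Σ(t·PV) / P = 15,009.5091 / 1,834.9648 = 8.17973 half-year periods.
In years: 8.17973 / 2 = 4.08986 years.

4.09 years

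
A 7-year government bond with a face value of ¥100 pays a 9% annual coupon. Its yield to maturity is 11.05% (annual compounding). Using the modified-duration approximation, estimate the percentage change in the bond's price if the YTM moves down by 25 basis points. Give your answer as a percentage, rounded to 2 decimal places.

+1.22%

Periodic yield y = 0.1105. Modified duration first:
  t   CF        PV=CF/(1+0.1105)^t    t·PV
  1         9.00         8.1045         8.1045
  2         9.00         7.2980        14.5961
  3         9.00         6.5718        19.7155
  4         9.00         5.9179        23.6716
  5         9.00         5.3290        26.6452
  6         9.00         4.7988        28.7927
  7       109.00        52.3355       366.3487
  Σ                     90.3556       487.8743
P = 90.3556; D_Mac = 5.39949 yrs; D_mod = 5.39949/(1+0.1105) = 4.86222 yrs.
ΔP/P ≈ -D_mod · Δy = -4.86222 × (-0.0025) = +0.012156 = +1.2156%.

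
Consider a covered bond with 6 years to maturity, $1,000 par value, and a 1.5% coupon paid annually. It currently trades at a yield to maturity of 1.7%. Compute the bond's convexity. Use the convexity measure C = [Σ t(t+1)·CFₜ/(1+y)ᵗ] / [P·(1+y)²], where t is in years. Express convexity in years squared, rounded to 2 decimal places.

38.64

With y = 0.017:
  t   CF        PV=CF/(1+0.017)^t    t·PV        t(t+1)·PV
  1        15.00        14.7493        14.7493          29.4985
  2        15.00        14.5027        29.0054          87.0163
  3        15.00        14.2603        42.7809         171.1235
  4        15.00        14.0219        56.0877         280.4384
  5        15.00        13.7875        68.9377         413.6259
  6     1,015.00       917.3611     5,504.1667      38,529.1666
  Σ                    988.6828     5,715.7276      39,510.8692
P = 988.6828.
Convexity = Σ t(t+1)·PV / [P·(1+y)²] = 39,510.8692 / (988.6828 × 1.034289) = 38.63827.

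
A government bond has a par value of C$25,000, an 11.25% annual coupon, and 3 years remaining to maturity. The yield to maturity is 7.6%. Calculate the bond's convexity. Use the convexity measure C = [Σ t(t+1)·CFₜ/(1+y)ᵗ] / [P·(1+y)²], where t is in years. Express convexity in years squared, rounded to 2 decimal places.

With y = 0.076:
  t   CF        PV=CF/(1+0.076)^t    t·PV        t(t+1)·PV
  1     2,812.50     2,613.8476     2,613.8476       5,227.6952
  2     2,812.50     2,429.2264     4,858.4528      14,575.3583
  3    27,812.50    22,325.6039    66,976.8116     267,907.2462
  Σ                 27,368.6778    74,449.1119     287,710.2997
P = 27,368.6778.
Convexity = Σ t(t+1)·PV / [P·(1+y)²] = 287,710.2997 / (27,368.6778 × 1.157776) = 9.07982.

9.08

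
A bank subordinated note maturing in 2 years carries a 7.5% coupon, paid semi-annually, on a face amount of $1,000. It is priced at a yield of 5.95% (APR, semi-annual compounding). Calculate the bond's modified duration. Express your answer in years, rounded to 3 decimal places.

Periodic yield y = 0.02975. First find Macaulay duration:
  t   CF        PV=CF/(1+0.02975)^t    t·PV
  1        37.50        36.4166        36.4166
  2        37.50        35.3645        70.7290
  3        37.50        34.3428       103.0284
  4     1,037.50       922.7008     3,690.8032
  Σ                  1,028.8247     3,900.9773
P = 1,028.8247; Macaulay duration = 3,900.9773 / 1,028.8247 = 3.79168 half-year periods = 1.89584 years.
Modified duration = D_Mac / (1 + y) = 1.89584 / 1.02975 = 1.84107 years.

1.841 years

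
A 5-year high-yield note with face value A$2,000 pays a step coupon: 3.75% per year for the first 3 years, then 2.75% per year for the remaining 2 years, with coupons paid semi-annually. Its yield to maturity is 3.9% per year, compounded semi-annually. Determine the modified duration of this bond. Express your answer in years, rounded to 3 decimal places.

Periodic yield y = 0.0195. First find Macaulay duration:
  t   CF        PV=CF/(1+0.0195)^t    t·PV
  1        37.50        36.7827        36.7827
  2        37.50        36.0792        72.1584
  3        37.50        35.3891       106.1673
  4        37.50        34.7122       138.8489
  5        37.50        34.0483       170.2414
  6        37.50        33.3970       200.3822
  7        27.50        24.0227       168.1590
  8        27.50        23.5632       188.5059
  9        27.50        23.1125       208.0128
  10    2,027.50     1,671.4314    16,714.3142
  Σ                  1,952.5385    18,003.5728
P = 1,952.5385; Macaulay duration = 18,003.5728 / 1,952.5385 = 9.22060 half-year periods = 4.61030 years.
Modified duration = D_Mac / (1 + y) = 4.61030 / 1.0195 = 4.52212 years.

4.522 years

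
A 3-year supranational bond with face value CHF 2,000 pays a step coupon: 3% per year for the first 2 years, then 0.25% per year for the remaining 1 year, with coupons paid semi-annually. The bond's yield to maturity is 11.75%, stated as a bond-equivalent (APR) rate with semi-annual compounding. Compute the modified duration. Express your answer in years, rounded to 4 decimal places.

Periodic yield y = 0.05875. First find Macaulay duration:
  t   CF        PV=CF/(1+0.05875)^t    t·PV
  1        30.00        28.3353        28.3353
  2        30.00        26.7630        53.5260
  3        30.00        25.2779        75.8337
  4        30.00        23.8752        95.5009
  5         2.50         1.8792         9.3960
  6     2,002.50     1,421.7132     8,530.2790
  Σ                  1,527.8438     8,792.8709
P = 1,527.8438; Macaulay duration = 8,792.8709 / 1,527.8438 = 5.75509 half-year periods = 2.87754 years.
Modified duration = D_Mac / (1 + y) = 2.87754 / 1.05875 = 2.71787 years.

2.7179 years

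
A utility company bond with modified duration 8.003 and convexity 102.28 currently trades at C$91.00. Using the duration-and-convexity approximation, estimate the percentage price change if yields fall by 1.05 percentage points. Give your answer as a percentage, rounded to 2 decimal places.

+8.97%

Duration effect: -D_mod·Δy = -8.003 × (-0.0105) = +0.0840315
Convexity effect: ½·C·(Δy)² = 0.5 × 102.28 × (-0.0105)² = +0.005638185
ΔP/P ≈ +0.0840315 + 0.005638185 = +0.089669685
= +8.9669685%.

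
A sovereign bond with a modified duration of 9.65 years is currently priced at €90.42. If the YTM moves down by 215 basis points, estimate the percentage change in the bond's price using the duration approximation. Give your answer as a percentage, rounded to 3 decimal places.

+20.748%

Duration approximation: ΔP/P ≈ -D_mod · Δy = -9.65 × (-0.0215) = +0.207475.
As a percentage: +20.7475%.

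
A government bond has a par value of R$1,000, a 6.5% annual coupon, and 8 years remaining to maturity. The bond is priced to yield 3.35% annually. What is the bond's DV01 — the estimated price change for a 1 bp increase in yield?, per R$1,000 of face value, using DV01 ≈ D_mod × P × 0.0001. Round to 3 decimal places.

Periodic yield y = 0.0335.
  t   CF        PV=CF/(1+0.0335)^t    t·PV
  1        65.00        62.8931        62.8931
  2        65.00        60.8545       121.7089
  3        65.00        58.8819       176.6457
  4        65.00        56.9733       227.8932
  5        65.00        55.1266       275.6328
  6        65.00        53.3397       320.0381
  7        65.00        51.6107       361.2751
  8     1,065.00       818.2118     6,545.6947
  Σ                  1,217.8916     8,091.7818
P = 1,217.8916; D_Mac = 6.64409 yrs; D_mod = 6.42873 yrs.
DV01 ≈ 6.42873 × 1,217.8916 × 0.0001 = 0.782949.

R$0.783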